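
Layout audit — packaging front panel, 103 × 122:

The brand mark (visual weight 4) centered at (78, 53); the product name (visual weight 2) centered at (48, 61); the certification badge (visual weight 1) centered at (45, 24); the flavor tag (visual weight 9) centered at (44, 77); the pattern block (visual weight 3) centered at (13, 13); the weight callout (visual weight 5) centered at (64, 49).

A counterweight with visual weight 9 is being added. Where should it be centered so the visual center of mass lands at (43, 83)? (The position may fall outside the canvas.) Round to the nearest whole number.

(23, 156)

New total weight: (4 + 2 + 1 + 9 + 3 + 5) + 9 = 33.
x: need Σw·x = 33·43 = 1419. Existing = 4·78 + 2·48 + 1·45 + 9·44 + 3·13 + 5·64 = 1208. Remainder 211 / 9 ≈ 23.44.
y: need Σw·y = 33·83 = 2739. Existing = 4·53 + 2·61 + 1·24 + 9·77 + 3·13 + 5·49 = 1335. Remainder 1404 / 9 ≈ 156.00.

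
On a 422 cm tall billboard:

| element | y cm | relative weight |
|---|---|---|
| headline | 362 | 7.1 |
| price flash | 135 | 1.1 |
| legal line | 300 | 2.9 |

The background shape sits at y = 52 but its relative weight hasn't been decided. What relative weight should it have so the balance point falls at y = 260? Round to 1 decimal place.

Known weights sum to 7.1 + 1.1 + 2.9 = 11.1; their moment is 7.1·362 + 1.1·135 + 2.9·300 = 3588.7.
For the centroid to hit 260: (3588.7 + w·52) / (11.1 + w) = 260.
Solving: w = (260·11.1 − 3588.7) / (52 − 260) = -702.7 / -208 ≈ 3.38.

w ≈ 3.4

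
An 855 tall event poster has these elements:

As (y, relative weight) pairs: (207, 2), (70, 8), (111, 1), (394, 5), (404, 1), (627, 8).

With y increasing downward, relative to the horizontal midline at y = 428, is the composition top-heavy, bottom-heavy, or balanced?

Σw = 2 + 8 + 1 + 5 + 1 + 8 = 25.
Σw·y = 8475; ȳ = 8475/25 ≈ 339.00.
339.0 lies above (smaller y than) the midline 428, so the layout is top-heavy.

top-heavy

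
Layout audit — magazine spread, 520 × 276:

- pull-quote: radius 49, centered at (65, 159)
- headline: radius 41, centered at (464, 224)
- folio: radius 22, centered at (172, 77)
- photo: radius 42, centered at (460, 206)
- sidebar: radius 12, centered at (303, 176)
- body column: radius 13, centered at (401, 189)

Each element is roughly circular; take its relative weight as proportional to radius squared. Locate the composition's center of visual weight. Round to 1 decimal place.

r² weights: pull-quote 49² = 2401, headline 41² = 1681, folio 22² = 484, photo 42² = 1764, sidebar 12² = 144, body column 13² = 169. Total = 6643.
x: moment 1942138 / weight 6643 ≈ 292.36
y: moment 1216240 / weight 6643 ≈ 183.09

(292.4, 183.1)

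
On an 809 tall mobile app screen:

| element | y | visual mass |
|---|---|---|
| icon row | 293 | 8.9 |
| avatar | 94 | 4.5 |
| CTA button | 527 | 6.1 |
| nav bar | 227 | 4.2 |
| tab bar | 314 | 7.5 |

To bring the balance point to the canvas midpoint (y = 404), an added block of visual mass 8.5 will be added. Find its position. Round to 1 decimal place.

After adding the added block, total weight = 8.9 + 4.5 + 6.1 + 4.2 + 7.5 + 8.5 = 39.7.
Along y: (9553.8 + 8.5·y) / 39.7 = 404 (existing moment 8.9·293 + 4.5·94 + 6.1·527 + 4.2·227 + 7.5·314 = 9553.8) ⇒ y = (16038.8 − 9553.8) / 8.5 ≈ 762.94.

y ≈ 762.9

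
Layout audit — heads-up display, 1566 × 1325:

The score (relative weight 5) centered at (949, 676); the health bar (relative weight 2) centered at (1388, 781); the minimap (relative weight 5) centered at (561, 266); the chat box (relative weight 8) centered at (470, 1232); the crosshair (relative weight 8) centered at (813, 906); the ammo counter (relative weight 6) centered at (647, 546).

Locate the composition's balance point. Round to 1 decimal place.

(719.8, 783.9)

Weights sum to 5 + 2 + 5 + 8 + 8 + 6 = 34.
x: (5·949 + 2·1388 + 5·561 + 8·470 + 8·813 + 6·647) / 34 = 24472 / 34 ≈ 719.76
y: (5·676 + 2·781 + 5·266 + 8·1232 + 8·906 + 6·546) / 34 = 26652 / 34 ≈ 783.88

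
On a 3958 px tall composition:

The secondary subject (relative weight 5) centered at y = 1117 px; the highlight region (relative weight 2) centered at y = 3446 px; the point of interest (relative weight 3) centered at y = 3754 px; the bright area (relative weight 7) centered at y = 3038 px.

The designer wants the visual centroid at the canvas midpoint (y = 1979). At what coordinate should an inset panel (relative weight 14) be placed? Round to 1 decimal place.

New total weight: (5 + 2 + 3 + 7) + 14 = 31.
y: target moment 31×1979 = 61349; current 5·1117 + 2·3446 + 3·3754 + 7·3038 = 45005; the inset panel supplies 16344, so y = 16344/14 ≈ 1167.43.

y ≈ 1167.4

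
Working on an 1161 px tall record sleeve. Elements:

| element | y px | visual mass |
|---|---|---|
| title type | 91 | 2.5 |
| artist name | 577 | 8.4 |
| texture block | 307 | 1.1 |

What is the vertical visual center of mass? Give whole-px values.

Weights sum to 2.5 + 8.4 + 1.1 = 12.0.
Σw·y = 2.5·91 + 8.4·577 + 1.1·307 = 5412.0, so ȳ = 5412.0/12.0 ≈ 451.00.

y ≈ 451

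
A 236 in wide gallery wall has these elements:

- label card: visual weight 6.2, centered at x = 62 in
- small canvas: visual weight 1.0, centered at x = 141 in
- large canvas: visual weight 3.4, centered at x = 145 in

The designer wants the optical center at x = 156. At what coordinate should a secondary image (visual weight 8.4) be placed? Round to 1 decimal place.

x ≈ 231.6

With the secondary image, Σw becomes 6.2 + 1.0 + 3.4 + 8.4 = 19.0.
x: target moment 19.0×156 = 2964.0; current 6.2·62 + 1.0·141 + 3.4·145 = 1018.4; the secondary image supplies 1945.6, so x = 1945.6/8.4 ≈ 231.62.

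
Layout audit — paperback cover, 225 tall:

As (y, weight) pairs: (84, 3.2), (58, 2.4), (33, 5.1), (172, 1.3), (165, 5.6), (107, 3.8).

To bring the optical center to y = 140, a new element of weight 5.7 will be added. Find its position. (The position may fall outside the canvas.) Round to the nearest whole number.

New total weight: (3.2 + 2.4 + 5.1 + 1.3 + 5.6 + 3.8) + 5.7 = 27.1.
Along y: (2130.5 + 5.7·y) / 27.1 = 140 (existing moment 3.2·84 + 2.4·58 + 5.1·33 + 1.3·172 + 5.6·165 + 3.8·107 = 2130.5) ⇒ y = (3794.0 − 2130.5) / 5.7 ≈ 291.84.

y ≈ 292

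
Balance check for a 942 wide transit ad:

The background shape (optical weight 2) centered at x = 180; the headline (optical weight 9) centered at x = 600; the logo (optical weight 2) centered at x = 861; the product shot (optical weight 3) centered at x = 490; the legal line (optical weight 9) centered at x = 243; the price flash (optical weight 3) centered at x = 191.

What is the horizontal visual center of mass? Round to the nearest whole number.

x ≈ 418

Weights sum to 2 + 9 + 2 + 3 + 9 + 3 = 28.
Σw·x = 11712; x̄ = 11712/28 ≈ 418.29.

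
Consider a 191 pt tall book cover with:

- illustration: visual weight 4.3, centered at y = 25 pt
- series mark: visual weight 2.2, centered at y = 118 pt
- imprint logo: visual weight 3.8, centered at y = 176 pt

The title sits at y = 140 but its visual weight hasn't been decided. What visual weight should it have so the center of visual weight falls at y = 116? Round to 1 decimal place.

Fixed elements: Σw = 4.3 + 2.2 + 3.8 = 10.3, Σw·y = 4.3·25 + 2.2·118 + 3.8·176 = 1035.9.
Set Σw·y/Σw = 116: (1035.9 + 140w) = 116·(10.3 + w).
So w = (116·10.3 − 1035.9)/(140 − 116) = 158.9/24 ≈ 6.62.

w ≈ 6.6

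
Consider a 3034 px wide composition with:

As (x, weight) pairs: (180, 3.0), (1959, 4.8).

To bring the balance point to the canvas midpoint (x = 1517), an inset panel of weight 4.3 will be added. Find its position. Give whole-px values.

With the inset panel, Σw becomes 3.0 + 4.8 + 4.3 = 12.1.
Along x: (9943.2 + 4.3·x) / 12.1 = 1517 (existing moment 3.0·180 + 4.8·1959 = 9943.2) ⇒ x = (18355.7 − 9943.2) / 4.3 ≈ 1956.40.

x ≈ 1956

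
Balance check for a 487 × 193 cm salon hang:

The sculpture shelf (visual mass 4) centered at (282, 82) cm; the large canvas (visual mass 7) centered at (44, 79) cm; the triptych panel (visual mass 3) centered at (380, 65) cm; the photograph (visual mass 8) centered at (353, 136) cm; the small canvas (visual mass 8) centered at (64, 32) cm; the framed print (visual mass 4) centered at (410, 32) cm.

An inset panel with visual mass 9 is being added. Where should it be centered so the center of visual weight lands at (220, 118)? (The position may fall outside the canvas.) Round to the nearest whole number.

After adding the inset panel, total weight = 4 + 7 + 3 + 8 + 8 + 4 + 9 = 43.
x: target moment 43×220 = 9460; current 4·282 + 7·44 + 3·380 + 8·353 + 8·64 + 4·410 = 7552; the inset panel supplies 1908, so x = 1908/9 ≈ 212.00.
y: target moment 43×118 = 5074; current 4·82 + 7·79 + 3·65 + 8·136 + 8·32 + 4·32 = 2548; the inset panel supplies 2526, so y = 2526/9 ≈ 280.67.

(212, 281)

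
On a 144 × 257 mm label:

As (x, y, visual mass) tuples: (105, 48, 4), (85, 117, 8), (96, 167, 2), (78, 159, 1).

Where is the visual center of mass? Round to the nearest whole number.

(91, 108)

Σw = 4 + 8 + 2 + 1 = 15.
x: (4·105 + 8·85 + 2·96 + 1·78) / 15 = 1370 / 15 ≈ 91.33
y: (4·48 + 8·117 + 2·167 + 1·159) / 15 = 1621 / 15 ≈ 108.07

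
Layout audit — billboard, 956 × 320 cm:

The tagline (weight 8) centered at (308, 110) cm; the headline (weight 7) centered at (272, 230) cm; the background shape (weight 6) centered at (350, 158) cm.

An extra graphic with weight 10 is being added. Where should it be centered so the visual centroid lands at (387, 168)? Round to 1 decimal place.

After adding the extra graphic, total weight = 8 + 7 + 6 + 10 = 31.
x: need Σw·x = 31·387 = 11997. Existing = 8·308 + 7·272 + 6·350 = 6468. Remainder 5529 / 10 ≈ 552.90.
y: need Σw·y = 31·168 = 5208. Existing = 8·110 + 7·230 + 6·158 = 3438. Remainder 1770 / 10 ≈ 177.00.

(552.9, 177.0)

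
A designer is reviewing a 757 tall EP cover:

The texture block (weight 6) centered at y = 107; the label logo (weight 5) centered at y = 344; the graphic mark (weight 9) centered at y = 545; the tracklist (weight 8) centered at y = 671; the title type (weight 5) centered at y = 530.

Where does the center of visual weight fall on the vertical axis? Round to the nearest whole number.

y ≈ 463

Weights sum to 6 + 5 + 9 + 8 + 5 = 33.
y: (6·107 + 5·344 + 9·545 + 8·671 + 5·530) / 33 = 15285 / 33 ≈ 463.18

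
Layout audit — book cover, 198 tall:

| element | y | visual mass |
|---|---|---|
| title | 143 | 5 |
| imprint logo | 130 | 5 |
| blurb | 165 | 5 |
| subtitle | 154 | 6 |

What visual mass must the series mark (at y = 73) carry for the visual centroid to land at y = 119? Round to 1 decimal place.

w ≈ 13.4

Fixed elements: Σw = 5 + 5 + 5 + 6 = 21, Σw·y = 5·143 + 5·130 + 5·165 + 6·154 = 3114.
Set Σw·y/Σw = 119: (3114 + 73w) = 119·(21 + w).
Rearranging, w·(73 − 119) = 119·21 − 3114 = -615, so w ≈ -615/-46 = 13.37.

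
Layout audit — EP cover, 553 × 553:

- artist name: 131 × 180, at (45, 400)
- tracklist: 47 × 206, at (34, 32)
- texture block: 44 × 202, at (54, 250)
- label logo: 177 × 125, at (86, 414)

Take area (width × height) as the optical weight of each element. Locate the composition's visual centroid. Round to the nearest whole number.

(59, 329)

Areas: artist name 131·180 = 23580, tracklist 47·206 = 9682, texture block 44·202 = 8888, label logo 177·125 = 22125. Total weight = 64275.
x: (23580·45 + 9682·34 + 8888·54 + 22125·86) / 64275 = 3772990 / 64275 ≈ 58.70
y: (23580·400 + 9682·32 + 8888·250 + 22125·414) / 64275 = 21123574 / 64275 ≈ 328.64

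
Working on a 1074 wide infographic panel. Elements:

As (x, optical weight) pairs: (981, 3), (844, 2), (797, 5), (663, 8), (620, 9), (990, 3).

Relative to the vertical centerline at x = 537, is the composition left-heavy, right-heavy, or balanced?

right-heavy

Weights sum to 3 + 2 + 5 + 8 + 9 + 3 = 30.
Σw·x = 22470; x̄ = 22470/30 ≈ 749.00.
749.0 lies right of the midline 537, so the layout is right-heavy.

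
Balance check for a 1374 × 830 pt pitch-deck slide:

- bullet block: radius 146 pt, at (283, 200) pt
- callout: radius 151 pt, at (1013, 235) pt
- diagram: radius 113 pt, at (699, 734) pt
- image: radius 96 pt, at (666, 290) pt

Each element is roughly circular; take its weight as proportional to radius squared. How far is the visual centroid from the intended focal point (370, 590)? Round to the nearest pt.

Weights ∝ r²: bullet block 146² = 21316, callout 151² = 22801, diagram 113² = 12769, image 96² = 9216; Σw = 66102.
x: (21316·283 + 22801·1013 + 12769·699 + 9216·666) / 66102 = 44193228 / 66102 ≈ 668.56
y: (21316·200 + 22801·235 + 12769·734 + 9216·290) / 66102 = 21666521 / 66102 ≈ 327.77
Relative to (370, 590): Δ = (298.56, -262.23); |Δ| = √(298.56² + -262.23²) ≈ 397.37.

≈ 397 pt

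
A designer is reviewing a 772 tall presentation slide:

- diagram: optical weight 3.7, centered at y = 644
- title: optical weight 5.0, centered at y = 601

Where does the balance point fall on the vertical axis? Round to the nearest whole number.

y ≈ 619

Total weight = 3.7 + 5.0 = 8.7.
y: (3.7·644 + 5.0·601) / 8.7 = 5387.8 / 8.7 ≈ 619.29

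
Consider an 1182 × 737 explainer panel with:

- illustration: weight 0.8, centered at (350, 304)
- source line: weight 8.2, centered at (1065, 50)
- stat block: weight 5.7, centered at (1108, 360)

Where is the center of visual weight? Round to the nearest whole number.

(1043, 184)

Σw = 0.8 + 8.2 + 5.7 = 14.7.
Σw·x = 0.8·350 + 8.2·1065 + 5.7·1108 = 15328.6, so x̄ = 15328.6/14.7 ≈ 1042.76.
Σw·y = 0.8·304 + 8.2·50 + 5.7·360 = 2705.2, so ȳ = 2705.2/14.7 ≈ 184.03.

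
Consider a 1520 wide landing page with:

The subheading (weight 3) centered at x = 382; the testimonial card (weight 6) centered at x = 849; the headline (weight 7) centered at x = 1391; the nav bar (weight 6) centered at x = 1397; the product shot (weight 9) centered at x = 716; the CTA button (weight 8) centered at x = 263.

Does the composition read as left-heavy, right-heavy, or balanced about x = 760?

right-heavy

Weights sum to 3 + 6 + 7 + 6 + 9 + 8 = 39.
x: (3·382 + 6·849 + 7·1391 + 6·1397 + 9·716 + 8·263) / 39 = 32907 / 39 ≈ 843.77
843.8 lies right of the midline 760, so the layout is right-heavy.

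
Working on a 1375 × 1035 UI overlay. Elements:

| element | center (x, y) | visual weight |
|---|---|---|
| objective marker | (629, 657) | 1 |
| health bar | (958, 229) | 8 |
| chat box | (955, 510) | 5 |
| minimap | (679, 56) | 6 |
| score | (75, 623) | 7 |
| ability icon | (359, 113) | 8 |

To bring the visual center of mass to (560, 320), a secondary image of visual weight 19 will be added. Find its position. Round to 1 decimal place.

(510.6, 349.5)

New total weight: (1 + 8 + 5 + 6 + 7 + 8) + 19 = 54.
x: target moment 54×560 = 30240; current 1·629 + 8·958 + 5·955 + 6·679 + 7·75 + 8·359 = 20539; the secondary image supplies 9701, so x = 9701/19 ≈ 510.58.
y: target moment 54×320 = 17280; current 1·657 + 8·229 + 5·510 + 6·56 + 7·623 + 8·113 = 10640; the secondary image supplies 6640, so y = 6640/19 ≈ 349.47.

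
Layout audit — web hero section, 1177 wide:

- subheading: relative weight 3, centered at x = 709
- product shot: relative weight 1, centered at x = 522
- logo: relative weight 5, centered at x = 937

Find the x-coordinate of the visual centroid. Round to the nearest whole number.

x ≈ 815

Σw = 3 + 1 + 5 = 9.
Σw·x = 3·709 + 1·522 + 5·937 = 7334, so x̄ = 7334/9 ≈ 814.89.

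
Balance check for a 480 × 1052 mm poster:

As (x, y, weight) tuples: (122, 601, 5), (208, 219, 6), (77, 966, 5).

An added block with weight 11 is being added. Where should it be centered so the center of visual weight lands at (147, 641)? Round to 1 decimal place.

With the added block, Σw becomes 5 + 6 + 5 + 11 = 27.
x: need Σw·x = 27·147 = 3969. Existing = 5·122 + 6·208 + 5·77 = 2243. Remainder 1726 / 11 ≈ 156.91.
y: need Σw·y = 27·641 = 17307. Existing = 5·601 + 6·219 + 5·966 = 9149. Remainder 8158 / 11 ≈ 741.64.

(156.9, 741.6)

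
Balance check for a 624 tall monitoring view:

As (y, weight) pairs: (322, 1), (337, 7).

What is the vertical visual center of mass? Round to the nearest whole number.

y ≈ 335

Weights sum to 1 + 7 = 8.
Σw·y = 1·322 + 7·337 = 2681, so ȳ = 2681/8 ≈ 335.12.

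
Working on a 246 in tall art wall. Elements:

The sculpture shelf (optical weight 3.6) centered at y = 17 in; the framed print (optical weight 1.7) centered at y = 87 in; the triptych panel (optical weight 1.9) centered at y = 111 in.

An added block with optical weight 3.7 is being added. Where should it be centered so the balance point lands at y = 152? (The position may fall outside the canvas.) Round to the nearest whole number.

With the added block, Σw becomes 3.6 + 1.7 + 1.9 + 3.7 = 10.9.
y: need Σw·y = 10.9·152 = 1656.8. Existing = 3.6·17 + 1.7·87 + 1.9·111 = 420.0. Remainder 1236.8 / 3.7 ≈ 334.27.

y ≈ 334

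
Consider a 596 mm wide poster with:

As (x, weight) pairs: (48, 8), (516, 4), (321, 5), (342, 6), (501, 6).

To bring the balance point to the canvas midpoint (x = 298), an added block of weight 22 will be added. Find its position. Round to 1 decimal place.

After adding the added block, total weight = 8 + 4 + 5 + 6 + 6 + 22 = 51.
x: need Σw·x = 51·298 = 15198. Existing = 8·48 + 4·516 + 5·321 + 6·342 + 6·501 = 9111. Remainder 6087 / 22 ≈ 276.68.

x ≈ 276.7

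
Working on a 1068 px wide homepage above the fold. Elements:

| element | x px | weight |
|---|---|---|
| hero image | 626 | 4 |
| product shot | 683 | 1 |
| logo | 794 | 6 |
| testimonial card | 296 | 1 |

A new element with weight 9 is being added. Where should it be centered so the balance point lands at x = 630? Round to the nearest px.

With the new element, Σw becomes 4 + 1 + 6 + 1 + 9 = 21.
x: need Σw·x = 21·630 = 13230. Existing = 4·626 + 1·683 + 6·794 + 1·296 = 8247. Remainder 4983 / 9 ≈ 553.67.

x ≈ 554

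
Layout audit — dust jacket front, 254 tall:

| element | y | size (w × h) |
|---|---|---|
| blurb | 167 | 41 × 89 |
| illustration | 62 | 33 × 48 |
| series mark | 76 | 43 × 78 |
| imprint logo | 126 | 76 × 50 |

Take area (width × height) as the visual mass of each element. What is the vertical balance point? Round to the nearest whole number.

y ≈ 116

Areas → weights: blurb 41·89 = 3649, illustration 33·48 = 1584, series mark 43·78 = 3354, imprint logo 76·50 = 3800; Σw = 12387.
y: (3649·167 + 1584·62 + 3354·76 + 3800·126) / 12387 = 1441295 / 12387 ≈ 116.36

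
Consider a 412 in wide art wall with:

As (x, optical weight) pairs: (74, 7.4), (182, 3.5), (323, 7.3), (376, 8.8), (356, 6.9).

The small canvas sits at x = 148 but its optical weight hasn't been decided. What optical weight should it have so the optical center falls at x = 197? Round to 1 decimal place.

Existing Σw = 33.9 (7.4 + 3.5 + 7.3 + 8.8 + 6.9); existing moment 7.4·74 + 3.5·182 + 7.3·323 + 8.8·376 + 6.9·356 = 9307.7.
For the centroid to hit 197: (9307.7 + w·148) / (33.9 + w) = 197.
Rearranging, w·(148 − 197) = 197·33.9 − 9307.7 = -2629.4, so w ≈ -2629.4/-49 = 53.66.

w ≈ 53.7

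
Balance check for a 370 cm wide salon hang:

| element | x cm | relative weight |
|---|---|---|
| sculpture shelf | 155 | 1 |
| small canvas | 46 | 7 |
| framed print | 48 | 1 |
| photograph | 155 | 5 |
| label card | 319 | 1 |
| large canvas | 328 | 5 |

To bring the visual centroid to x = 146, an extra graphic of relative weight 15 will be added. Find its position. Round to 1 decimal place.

With the extra graphic, Σw becomes 1 + 7 + 1 + 5 + 1 + 5 + 15 = 35.
x: target moment 35×146 = 5110; current 1·155 + 7·46 + 1·48 + 5·155 + 1·319 + 5·328 = 3259; the extra graphic supplies 1851, so x = 1851/15 ≈ 123.40.

x ≈ 123.4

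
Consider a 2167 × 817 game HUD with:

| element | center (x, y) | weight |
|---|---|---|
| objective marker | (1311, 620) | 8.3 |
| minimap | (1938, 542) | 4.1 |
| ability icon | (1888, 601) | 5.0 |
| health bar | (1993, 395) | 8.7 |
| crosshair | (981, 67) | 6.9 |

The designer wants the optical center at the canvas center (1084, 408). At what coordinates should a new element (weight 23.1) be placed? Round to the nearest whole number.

(365, 373)

New total weight: (8.3 + 4.1 + 5.0 + 8.7 + 6.9) + 23.1 = 56.1.
Along x: (52375.1 + 23.1·x) / 56.1 = 1084 (existing moment 8.3·1311 + 4.1·1938 + 5.0·1888 + 8.7·1993 + 6.9·981 = 52375.1) ⇒ x = (60812.4 − 52375.1) / 23.1 ≈ 365.25.
Along y: (14272.0 + 23.1·y) / 56.1 = 408 (existing moment 8.3·620 + 4.1·542 + 5.0·601 + 8.7·395 + 6.9·67 = 14272.0) ⇒ y = (22888.8 − 14272.0) / 23.1 ≈ 373.02.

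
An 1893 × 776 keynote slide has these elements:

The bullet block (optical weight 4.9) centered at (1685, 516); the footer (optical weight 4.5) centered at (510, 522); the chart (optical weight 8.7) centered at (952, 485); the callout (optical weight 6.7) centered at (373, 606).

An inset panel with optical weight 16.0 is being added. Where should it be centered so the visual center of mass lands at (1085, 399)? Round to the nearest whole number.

With the inset panel, Σw becomes 4.9 + 4.5 + 8.7 + 6.7 + 16.0 = 40.8.
x: target moment 40.8×1085 = 44268.0; current 4.9·1685 + 4.5·510 + 8.7·952 + 6.7·373 = 21333.0; the inset panel supplies 22935.0, so x = 22935.0/16.0 ≈ 1433.44.
y: target moment 40.8×399 = 16279.2; current 4.9·516 + 4.5·522 + 8.7·485 + 6.7·606 = 13157.1; the inset panel supplies 3122.1, so y = 3122.1/16.0 ≈ 195.13.

(1433, 195)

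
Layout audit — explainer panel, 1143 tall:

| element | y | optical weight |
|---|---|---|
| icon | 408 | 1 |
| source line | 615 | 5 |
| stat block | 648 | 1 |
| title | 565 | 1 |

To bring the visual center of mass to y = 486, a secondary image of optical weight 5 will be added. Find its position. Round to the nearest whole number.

y ≈ 324

After adding the secondary image, total weight = 1 + 5 + 1 + 1 + 5 = 13.
Along y: (4696 + 5·y) / 13 = 486 (existing moment 1·408 + 5·615 + 1·648 + 1·565 = 4696) ⇒ y = (6318 − 4696) / 5 ≈ 324.40.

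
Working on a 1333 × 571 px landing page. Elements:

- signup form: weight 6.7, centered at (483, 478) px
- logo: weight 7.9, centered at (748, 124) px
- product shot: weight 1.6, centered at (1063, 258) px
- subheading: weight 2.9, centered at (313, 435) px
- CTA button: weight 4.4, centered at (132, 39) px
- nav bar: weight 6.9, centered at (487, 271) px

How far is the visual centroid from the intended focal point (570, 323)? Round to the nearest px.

Σw = 6.7 + 7.9 + 1.6 + 2.9 + 4.4 + 6.9 = 30.4.
Σw·x = 15694.9; x̄ = 15694.9/30.4 ≈ 516.28.
Σw·y = 7898.0; ȳ = 7898.0/30.4 ≈ 259.80.
Relative to (570, 323): Δ = (-53.72, -63.20); |Δ| = √(-53.72² + -63.20²) ≈ 82.94.

≈ 83 px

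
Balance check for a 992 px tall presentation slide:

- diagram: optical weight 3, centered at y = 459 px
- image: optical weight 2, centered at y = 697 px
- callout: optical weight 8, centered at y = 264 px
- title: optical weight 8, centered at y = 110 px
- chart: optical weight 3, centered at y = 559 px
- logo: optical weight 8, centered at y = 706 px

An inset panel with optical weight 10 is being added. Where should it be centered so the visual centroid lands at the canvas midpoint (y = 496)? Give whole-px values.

y ≈ 774

New total weight: (3 + 2 + 8 + 8 + 3 + 8) + 10 = 42.
y: target moment 42×496 = 20832; current 3·459 + 2·697 + 8·264 + 8·110 + 3·559 + 8·706 = 13088; the inset panel supplies 7744, so y = 7744/10 ≈ 774.40.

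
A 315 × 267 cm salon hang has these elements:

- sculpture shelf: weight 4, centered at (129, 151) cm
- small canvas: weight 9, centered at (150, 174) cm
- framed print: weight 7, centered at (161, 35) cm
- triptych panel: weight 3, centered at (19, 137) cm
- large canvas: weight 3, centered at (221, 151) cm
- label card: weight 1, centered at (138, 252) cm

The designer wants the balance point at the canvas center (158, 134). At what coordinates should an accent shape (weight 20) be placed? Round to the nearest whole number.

New total weight: (4 + 9 + 7 + 3 + 3 + 1) + 20 = 47.
Along x: (3851 + 20·x) / 47 = 158 (existing moment 4·129 + 9·150 + 7·161 + 3·19 + 3·221 + 1·138 = 3851) ⇒ x = (7426 − 3851) / 20 ≈ 178.75.
Along y: (3531 + 20·y) / 47 = 134 (existing moment 4·151 + 9·174 + 7·35 + 3·137 + 3·151 + 1·252 = 3531) ⇒ y = (6298 − 3531) / 20 ≈ 138.35.

(179, 138)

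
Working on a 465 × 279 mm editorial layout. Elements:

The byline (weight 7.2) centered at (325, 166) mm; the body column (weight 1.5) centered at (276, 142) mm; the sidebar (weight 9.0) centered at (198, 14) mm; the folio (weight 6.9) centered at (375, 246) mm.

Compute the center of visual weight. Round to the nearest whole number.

(290, 131)

Σw = 7.2 + 1.5 + 9.0 + 6.9 = 24.6.
x: (7.2·325 + 1.5·276 + 9.0·198 + 6.9·375) / 24.6 = 7123.5 / 24.6 ≈ 289.57
y: (7.2·166 + 1.5·142 + 9.0·14 + 6.9·246) / 24.6 = 3231.6 / 24.6 ≈ 131.37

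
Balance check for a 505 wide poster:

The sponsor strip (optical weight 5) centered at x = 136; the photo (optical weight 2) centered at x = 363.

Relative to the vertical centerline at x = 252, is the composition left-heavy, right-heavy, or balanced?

Total weight = 5 + 2 = 7.
Σw·x = 5·136 + 2·363 = 1406, so x̄ = 1406/7 ≈ 200.86.
200.9 vs midline 252 → left-heavy.

left-heavy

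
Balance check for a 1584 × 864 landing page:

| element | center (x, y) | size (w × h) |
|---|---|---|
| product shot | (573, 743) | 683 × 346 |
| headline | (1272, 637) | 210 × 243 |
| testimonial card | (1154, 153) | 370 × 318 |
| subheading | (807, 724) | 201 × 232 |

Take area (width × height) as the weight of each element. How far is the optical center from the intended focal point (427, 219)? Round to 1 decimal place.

≈ 536.1

Taking area as weight: product shot 683·346 = 236318, headline 210·243 = 51030, testimonial card 370·318 = 117660, subheading 201·232 = 46632. Sum 451640.
Σw·x = 236318·573 + 51030·1272 + 117660·1154 + 46632·807 = 373732038, so x̄ = 373732038/451640 ≈ 827.50.
Σw·y = 236318·743 + 51030·637 + 117660·153 + 46632·724 = 259853932, so ȳ = 259853932/451640 ≈ 575.36.
Relative to (427, 219): Δ = (400.50, 356.36); |Δ| = √(400.50² + 356.36²) ≈ 536.09.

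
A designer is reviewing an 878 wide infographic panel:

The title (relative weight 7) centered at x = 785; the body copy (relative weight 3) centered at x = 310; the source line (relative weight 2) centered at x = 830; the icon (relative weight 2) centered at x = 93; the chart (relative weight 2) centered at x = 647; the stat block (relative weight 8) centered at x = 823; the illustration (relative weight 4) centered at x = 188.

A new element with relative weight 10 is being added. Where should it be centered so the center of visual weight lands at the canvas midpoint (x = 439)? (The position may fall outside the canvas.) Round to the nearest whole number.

New total weight: (7 + 3 + 2 + 2 + 2 + 8 + 4) + 10 = 38.
Along x: (16901 + 10·x) / 38 = 439 (existing moment 7·785 + 3·310 + 2·830 + 2·93 + 2·647 + 8·823 + 4·188 = 16901) ⇒ x = (16682 − 16901) / 10 ≈ -21.90.

x ≈ -22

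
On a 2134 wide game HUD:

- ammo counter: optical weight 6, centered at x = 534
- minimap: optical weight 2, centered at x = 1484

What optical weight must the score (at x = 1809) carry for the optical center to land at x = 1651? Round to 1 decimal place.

w ≈ 44.5

Fixed elements: Σw = 6 + 2 = 8, Σw·x = 6·534 + 2·1484 = 6172.
Set Σw·x/Σw = 1651: (6172 + 1809w) = 1651·(8 + w).
So w = (1651·8 − 6172)/(1809 − 1651) = 7036/158 ≈ 44.53.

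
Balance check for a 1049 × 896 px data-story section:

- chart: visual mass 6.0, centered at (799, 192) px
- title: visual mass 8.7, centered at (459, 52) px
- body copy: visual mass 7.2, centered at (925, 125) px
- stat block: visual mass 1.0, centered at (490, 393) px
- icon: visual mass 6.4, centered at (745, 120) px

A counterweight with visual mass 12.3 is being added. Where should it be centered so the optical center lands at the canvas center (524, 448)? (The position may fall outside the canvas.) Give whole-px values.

After adding the counterweight, total weight = 6.0 + 8.7 + 7.2 + 1.0 + 6.4 + 12.3 = 41.6.
x: need Σw·x = 41.6·524 = 21798.4. Existing = 6.0·799 + 8.7·459 + 7.2·925 + 1.0·490 + 6.4·745 = 20705.3. Remainder 1093.1 / 12.3 ≈ 88.87.
y: need Σw·y = 41.6·448 = 18636.8. Existing = 6.0·192 + 8.7·52 + 7.2·125 + 1.0·393 + 6.4·120 = 3665.4. Remainder 14971.4 / 12.3 ≈ 1217.19.

(89, 1217)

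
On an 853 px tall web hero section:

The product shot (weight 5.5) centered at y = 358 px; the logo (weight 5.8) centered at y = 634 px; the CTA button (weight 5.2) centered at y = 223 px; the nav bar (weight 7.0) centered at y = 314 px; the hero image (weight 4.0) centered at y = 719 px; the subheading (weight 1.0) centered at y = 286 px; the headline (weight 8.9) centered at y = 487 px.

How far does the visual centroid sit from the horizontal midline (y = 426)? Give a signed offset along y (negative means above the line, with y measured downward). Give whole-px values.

≈ 15 px

Total weight = 5.5 + 5.8 + 5.2 + 7.0 + 4.0 + 1.0 + 8.9 = 37.4.
y: moment 16500.1 / weight 37.4 ≈ 441.18
Against y = 426, that's 441.18 − 426 = 15.18.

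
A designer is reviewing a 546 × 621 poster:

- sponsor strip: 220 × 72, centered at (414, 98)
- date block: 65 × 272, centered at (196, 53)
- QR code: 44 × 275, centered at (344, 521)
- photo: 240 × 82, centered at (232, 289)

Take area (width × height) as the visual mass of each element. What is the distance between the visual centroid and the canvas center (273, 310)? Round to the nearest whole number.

≈ 89

Areas → weights: sponsor strip 220·72 = 15840, date block 65·272 = 17680, QR code 44·275 = 12100, photo 240·82 = 19680; Σw = 65300.
Σw·x = 15840·414 + 17680·196 + 12100·344 + 19680·232 = 18751200, so x̄ = 18751200/65300 ≈ 287.15.
Σw·y = 15840·98 + 17680·53 + 12100·521 + 19680·289 = 14480980, so ȳ = 14480980/65300 ≈ 221.76.
From (273, 310): dx = 14.15, dy = -88.24, so the distance is √(dx²+dy²) ≈ 89.37.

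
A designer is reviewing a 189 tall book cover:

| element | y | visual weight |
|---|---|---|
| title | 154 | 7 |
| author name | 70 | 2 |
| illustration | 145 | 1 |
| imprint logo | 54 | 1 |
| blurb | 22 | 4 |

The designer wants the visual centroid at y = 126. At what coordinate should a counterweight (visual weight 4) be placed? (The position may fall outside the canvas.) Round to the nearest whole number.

y ≈ 222

After adding the counterweight, total weight = 7 + 2 + 1 + 1 + 4 + 4 = 19.
y: need Σw·y = 19·126 = 2394. Existing = 7·154 + 2·70 + 1·145 + 1·54 + 4·22 = 1505. Remainder 889 / 4 ≈ 222.25.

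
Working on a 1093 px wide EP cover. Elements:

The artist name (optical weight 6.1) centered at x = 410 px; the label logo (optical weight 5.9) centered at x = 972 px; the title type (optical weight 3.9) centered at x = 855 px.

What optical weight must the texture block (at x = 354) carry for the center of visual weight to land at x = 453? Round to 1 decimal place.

w ≈ 44.1

Existing Σw = 15.9 (6.1 + 5.9 + 3.9); existing moment 6.1·410 + 5.9·972 + 3.9·855 = 11570.3.
Set Σw·x/Σw = 453: (11570.3 + 354w) = 453·(15.9 + w).
So w = (453·15.9 − 11570.3)/(354 − 453) = -4367.6/-99 ≈ 44.12.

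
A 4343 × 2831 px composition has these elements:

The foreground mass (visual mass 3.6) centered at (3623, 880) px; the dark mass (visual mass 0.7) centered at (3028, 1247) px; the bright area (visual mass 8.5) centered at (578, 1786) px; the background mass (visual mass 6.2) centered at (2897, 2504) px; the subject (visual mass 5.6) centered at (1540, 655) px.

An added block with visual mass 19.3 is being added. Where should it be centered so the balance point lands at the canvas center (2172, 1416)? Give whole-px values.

New total weight: (3.6 + 0.7 + 8.5 + 6.2 + 5.6) + 19.3 = 43.9.
Along x: (46660.8 + 19.3·x) / 43.9 = 2172 (existing moment 3.6·3623 + 0.7·3028 + 8.5·578 + 6.2·2897 + 5.6·1540 = 46660.8) ⇒ x = (95350.8 − 46660.8) / 19.3 ≈ 2522.80.
Along y: (38414.7 + 19.3·y) / 43.9 = 1416 (existing moment 3.6·880 + 0.7·1247 + 8.5·1786 + 6.2·2504 + 5.6·655 = 38414.7) ⇒ y = (62162.4 − 38414.7) / 19.3 ≈ 1230.45.

(2523, 1230)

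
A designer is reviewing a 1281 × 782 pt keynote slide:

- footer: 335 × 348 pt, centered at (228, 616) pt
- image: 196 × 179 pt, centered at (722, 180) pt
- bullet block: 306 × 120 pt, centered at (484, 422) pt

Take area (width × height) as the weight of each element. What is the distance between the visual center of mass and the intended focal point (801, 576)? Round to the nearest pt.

≈ 438 pt

Areas: footer 335·348 = 116580, image 196·179 = 35084, bullet block 306·120 = 36720. Total weight = 188384.
x-moment: 116580·228 + 35084·722 + 36720·484 = 69683368; centroid 69683368/188384 ≈ 369.90.
y-moment: 116580·616 + 35084·180 + 36720·422 = 93624240; centroid 93624240/188384 ≈ 496.99.
Relative to (801, 576): Δ = (-431.10, -79.01); |Δ| = √(-431.10² + -79.01²) ≈ 438.28.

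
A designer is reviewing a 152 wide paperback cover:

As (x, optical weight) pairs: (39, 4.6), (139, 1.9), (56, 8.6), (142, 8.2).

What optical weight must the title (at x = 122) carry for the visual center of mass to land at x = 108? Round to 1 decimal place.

w ≈ 30.5

Existing Σw = 23.3 (4.6 + 1.9 + 8.6 + 8.2); existing moment 4.6·39 + 1.9·139 + 8.6·56 + 8.2·142 = 2089.5.
For the centroid to hit 108: (2089.5 + w·122) / (23.3 + w) = 108.
Solving: w = (108·23.3 − 2089.5) / (122 − 108) = 426.9 / 14 ≈ 30.49.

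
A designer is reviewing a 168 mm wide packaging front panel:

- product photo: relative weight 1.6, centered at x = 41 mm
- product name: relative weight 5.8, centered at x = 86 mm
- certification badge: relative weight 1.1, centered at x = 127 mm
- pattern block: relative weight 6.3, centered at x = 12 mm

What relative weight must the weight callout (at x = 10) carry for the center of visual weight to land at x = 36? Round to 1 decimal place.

Existing Σw = 14.8 (1.6 + 5.8 + 1.1 + 6.3); existing moment 1.6·41 + 5.8·86 + 1.1·127 + 6.3·12 = 779.7.
For the centroid to hit 36: (779.7 + w·10) / (14.8 + w) = 36.
Solving: w = (36·14.8 − 779.7) / (10 − 36) = -246.9 / -26 ≈ 9.50.

w ≈ 9.5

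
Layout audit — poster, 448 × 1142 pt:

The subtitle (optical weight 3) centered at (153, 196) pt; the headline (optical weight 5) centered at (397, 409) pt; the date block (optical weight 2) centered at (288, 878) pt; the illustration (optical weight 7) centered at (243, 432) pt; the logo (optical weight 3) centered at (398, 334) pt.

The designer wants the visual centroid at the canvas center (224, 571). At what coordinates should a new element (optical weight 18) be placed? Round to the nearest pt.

(144, 738)

With the new element, Σw becomes 3 + 5 + 2 + 7 + 3 + 18 = 38.
x: target moment 38×224 = 8512; current 3·153 + 5·397 + 2·288 + 7·243 + 3·398 = 5915; the new element supplies 2597, so x = 2597/18 ≈ 144.28.
y: target moment 38×571 = 21698; current 3·196 + 5·409 + 2·878 + 7·432 + 3·334 = 8415; the new element supplies 13283, so y = 13283/18 ≈ 737.94.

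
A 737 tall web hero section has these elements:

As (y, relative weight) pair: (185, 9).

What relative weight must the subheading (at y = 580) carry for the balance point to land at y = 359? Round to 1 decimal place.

Known: weight 9 with moment 9·185 = 1665.
Set Σw·y/Σw = 359: (1665 + 580w) = 359·(9 + w).
So w = (359·9 − 1665)/(580 − 359) = 1566/221 ≈ 7.09.

w ≈ 7.1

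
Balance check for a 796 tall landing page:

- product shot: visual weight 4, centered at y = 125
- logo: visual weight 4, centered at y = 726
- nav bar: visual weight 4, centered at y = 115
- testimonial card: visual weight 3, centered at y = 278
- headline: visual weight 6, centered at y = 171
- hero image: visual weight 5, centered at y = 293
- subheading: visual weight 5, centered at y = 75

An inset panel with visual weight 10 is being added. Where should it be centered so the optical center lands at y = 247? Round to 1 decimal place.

y ≈ 256.3

With the inset panel, Σw becomes 4 + 4 + 4 + 3 + 6 + 5 + 5 + 10 = 41.
Along y: (7564 + 10·y) / 41 = 247 (existing moment 4·125 + 4·726 + 4·115 + 3·278 + 6·171 + 5·293 + 5·75 = 7564) ⇒ y = (10127 − 7564) / 10 ≈ 256.30.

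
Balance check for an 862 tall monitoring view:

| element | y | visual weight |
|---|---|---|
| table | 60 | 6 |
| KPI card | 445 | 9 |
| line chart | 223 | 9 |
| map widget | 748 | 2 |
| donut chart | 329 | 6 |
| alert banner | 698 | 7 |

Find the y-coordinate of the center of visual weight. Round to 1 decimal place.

y ≈ 377.6

Σw = 6 + 9 + 9 + 2 + 6 + 7 = 39.
y-moment: 6·60 + 9·445 + 9·223 + 2·748 + 6·329 + 7·698 = 14728; centroid 14728/39 ≈ 377.64.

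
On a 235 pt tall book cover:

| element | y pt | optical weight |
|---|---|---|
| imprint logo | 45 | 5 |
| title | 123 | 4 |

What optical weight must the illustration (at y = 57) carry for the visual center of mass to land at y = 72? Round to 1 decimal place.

w ≈ 4.6

Existing Σw = 9 (5 + 4); existing moment 5·45 + 4·123 = 717.
Balance at y = 72 requires (717 + w·57) / (9 + w) = 72.
Rearranging, w·(57 − 72) = 72·9 − 717 = -69, so w ≈ -69/-15 = 4.60.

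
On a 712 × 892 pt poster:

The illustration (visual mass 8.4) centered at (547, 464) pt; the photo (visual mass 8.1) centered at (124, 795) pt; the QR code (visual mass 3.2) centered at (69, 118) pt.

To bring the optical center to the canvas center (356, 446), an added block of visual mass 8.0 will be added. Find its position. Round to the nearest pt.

(505, 205)

After adding the added block, total weight = 8.4 + 8.1 + 3.2 + 8.0 = 27.7.
x: target moment 27.7×356 = 9861.2; current 8.4·547 + 8.1·124 + 3.2·69 = 5820.0; the added block supplies 4041.2, so x = 4041.2/8.0 ≈ 505.15.
y: target moment 27.7×446 = 12354.2; current 8.4·464 + 8.1·795 + 3.2·118 = 10714.7; the added block supplies 1639.5, so y = 1639.5/8.0 ≈ 204.94.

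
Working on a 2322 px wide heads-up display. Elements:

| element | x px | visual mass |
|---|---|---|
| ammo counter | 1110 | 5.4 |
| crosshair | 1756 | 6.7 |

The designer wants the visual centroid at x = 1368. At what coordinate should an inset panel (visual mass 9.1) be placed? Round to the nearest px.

After adding the inset panel, total weight = 5.4 + 6.7 + 9.1 = 21.2.
x: need Σw·x = 21.2·1368 = 29001.6. Existing = 5.4·1110 + 6.7·1756 = 17759.2. Remainder 11242.4 / 9.1 ≈ 1235.43.

x ≈ 1235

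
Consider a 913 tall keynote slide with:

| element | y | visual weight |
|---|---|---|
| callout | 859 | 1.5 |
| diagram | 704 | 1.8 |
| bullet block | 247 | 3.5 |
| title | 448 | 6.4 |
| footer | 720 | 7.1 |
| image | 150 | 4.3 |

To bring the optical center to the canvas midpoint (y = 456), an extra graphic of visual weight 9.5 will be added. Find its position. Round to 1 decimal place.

After adding the extra graphic, total weight = 1.5 + 1.8 + 3.5 + 6.4 + 7.1 + 4.3 + 9.5 = 34.1.
y: need Σw·y = 34.1·456 = 15549.6. Existing = 1.5·859 + 1.8·704 + 3.5·247 + 6.4·448 + 7.1·720 + 4.3·150 = 12044.4. Remainder 3505.2 / 9.5 ≈ 368.97.

y ≈ 369.0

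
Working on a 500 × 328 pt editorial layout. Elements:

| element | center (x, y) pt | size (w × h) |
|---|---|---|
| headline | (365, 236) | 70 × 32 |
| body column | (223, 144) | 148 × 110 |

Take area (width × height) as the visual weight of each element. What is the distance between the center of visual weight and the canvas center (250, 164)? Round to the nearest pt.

Areas → weights: headline 70·32 = 2240, body column 148·110 = 16280; Σw = 18520.
Σw·x = 2240·365 + 16280·223 = 4448040, so x̄ = 4448040/18520 ≈ 240.17.
Σw·y = 2240·236 + 16280·144 = 2872960, so ȳ = 2872960/18520 ≈ 155.13.
Relative to (250, 164): Δ = (-9.83, -8.87); |Δ| = √(-9.83² + -8.87²) ≈ 13.24.

≈ 13 pt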